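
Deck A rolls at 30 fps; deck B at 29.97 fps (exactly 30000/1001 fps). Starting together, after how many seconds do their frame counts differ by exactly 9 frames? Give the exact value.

300.3 seconds

The gap grows by |30000/1001 − 30| = 30/1001 frames per second.
Time for a 9-frame gap: 9 ÷ (30/1001) = 300.3 s.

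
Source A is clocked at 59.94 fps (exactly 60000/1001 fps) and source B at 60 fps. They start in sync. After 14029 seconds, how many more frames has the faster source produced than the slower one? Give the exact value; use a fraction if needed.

841740/1001 frames

A emits 60000/1001 × 14029 = 841740000/1001 frames; B emits 60 × 14029 = 841740.
Difference = 841740/1001 frames (≈ 840.8991); B is ahead of A.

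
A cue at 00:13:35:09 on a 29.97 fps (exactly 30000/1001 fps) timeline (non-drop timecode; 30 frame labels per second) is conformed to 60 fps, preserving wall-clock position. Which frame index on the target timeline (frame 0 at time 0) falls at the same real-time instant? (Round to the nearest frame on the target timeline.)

Source frame index: (0×3600 + 13×60 + 35) × 30 + 9 = 24459.
Real time: 24459 / (30000/1001) = 8161153/10000 s.
Target frame: (8161153/10000) × (60) = 24483459/500 ≈ 48966.918 → 48967.

frame 48967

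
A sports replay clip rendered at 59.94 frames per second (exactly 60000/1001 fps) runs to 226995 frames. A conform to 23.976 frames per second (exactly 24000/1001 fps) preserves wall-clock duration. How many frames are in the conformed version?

Target frames = source frames × (target rate / source rate) = 226995 × (24000/1001)/(60000/1001) = 226995 × 2/5 = 90798.

90798 frames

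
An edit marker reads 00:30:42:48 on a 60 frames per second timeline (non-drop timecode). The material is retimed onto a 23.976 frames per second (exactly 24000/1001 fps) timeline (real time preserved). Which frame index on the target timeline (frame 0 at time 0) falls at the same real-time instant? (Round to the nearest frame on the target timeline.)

Source frame index: (0×3600 + 30×60 + 42) × 60 + 48 = 110568.
Real time: 110568 / (60) = 9214/5 s.
Target frame: (9214/5) × (24000/1001) = 44227200/1001 ≈ 44183.017 → 44183.

frame 44183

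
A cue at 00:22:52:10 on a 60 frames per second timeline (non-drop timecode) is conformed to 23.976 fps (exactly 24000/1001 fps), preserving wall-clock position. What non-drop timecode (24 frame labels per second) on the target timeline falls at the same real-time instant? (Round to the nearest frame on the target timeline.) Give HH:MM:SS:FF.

Source frame index: (0×3600 + 22×60 + 52) × 60 + 10 = 82330.
Real time: 82330 / (60) = 8233/6 s.
Target frame: (8233/6) × (24000/1001) = 32932000/1001 ≈ 32899.101 → 32899.
At 24 labels/s: frame 32899 → 00:22:50:19.

00:22:50:19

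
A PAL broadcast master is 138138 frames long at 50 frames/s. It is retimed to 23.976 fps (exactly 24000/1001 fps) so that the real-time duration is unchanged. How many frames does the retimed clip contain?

Target frames = source frames × (target rate / source rate) = 138138 × (24000/1001)/(50) = 138138 × 480/1001 = 66240.

66240 frames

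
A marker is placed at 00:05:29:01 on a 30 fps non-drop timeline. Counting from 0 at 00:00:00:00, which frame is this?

frame 9871

Total seconds to the label: (0 × 3600 + 5 × 60 + 29) = 329.
Frame index = 329 × 30 + 1 = 9871.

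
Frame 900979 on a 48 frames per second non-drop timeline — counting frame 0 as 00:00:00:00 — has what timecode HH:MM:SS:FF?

05:12:50:19

900979 ÷ 48 = 18770 full seconds, remainder 19 frames.
18770 s = 5 h 12 min 50 s.
Timecode: 05:12:50:19.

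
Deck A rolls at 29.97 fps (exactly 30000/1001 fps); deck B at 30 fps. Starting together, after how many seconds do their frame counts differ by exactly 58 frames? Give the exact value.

29029/15 seconds

The gap grows by |30 − 30000/1001| = 30/1001 frames per second.
Time for a 58-frame gap: 58 ÷ (30/1001) = 29029/15 s.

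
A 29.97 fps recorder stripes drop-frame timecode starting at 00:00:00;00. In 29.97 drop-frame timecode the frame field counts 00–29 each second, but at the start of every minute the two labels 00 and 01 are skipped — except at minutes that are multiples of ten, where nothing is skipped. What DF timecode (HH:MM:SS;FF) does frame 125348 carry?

Ten DF minutes hold 17982 frames, so frame 125348 lies in block 6 (frames 107892–125873) with 17456 frames into that block.
The block's first minute is 1800 frames and the rest 1798 each; 17456 frames reaches minute 9, so 6 × 18 + 9 × 2 = 126 labels have been skipped so far.
Adding those back, label number 125348 + 126 = 125474 at 30 labels/s is 4182 s + 14 f = 1 h 9 min 42 s frame 14, i.e. 01:09:42;14.

01:09:42;14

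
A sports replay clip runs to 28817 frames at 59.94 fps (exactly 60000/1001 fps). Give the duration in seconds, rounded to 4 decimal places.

480.7636 seconds

Running time = 28817 × 1001/60000 = 28845817/60000 s ≈ 480.7636 s.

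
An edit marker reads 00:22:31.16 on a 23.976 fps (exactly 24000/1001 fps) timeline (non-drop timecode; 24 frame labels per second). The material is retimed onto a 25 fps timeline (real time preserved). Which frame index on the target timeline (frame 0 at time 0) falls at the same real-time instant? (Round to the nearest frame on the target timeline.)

frame 33825

Source frame index: (0×3600 + 22×60 + 31) × 24 + 16 = 32440.
Real time: 32440 / (24000/1001) = 811811/600 s.
Target frame: (811811/600) × (25) = 811811/24 ≈ 33825.458 → 33825.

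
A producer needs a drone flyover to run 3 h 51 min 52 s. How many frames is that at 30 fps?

417360 frames

3 h 51 min 52 s = 13912 s.
Frames = 13912 × 30 = 417360.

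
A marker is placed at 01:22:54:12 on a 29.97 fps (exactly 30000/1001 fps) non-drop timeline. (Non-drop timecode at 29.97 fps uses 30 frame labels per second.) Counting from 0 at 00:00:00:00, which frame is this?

149232

Total seconds to the label: (1 × 3600 + 22 × 60 + 54) = 4974.
Frame index = 4974 × 30 + 12 = 149232.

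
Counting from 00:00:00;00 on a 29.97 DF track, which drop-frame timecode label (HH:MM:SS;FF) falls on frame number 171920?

01:35:36;12

Each 10-minute DF block holds 10 × 60 × 30 − 9 × 2 = 17982 frames. 171920 ÷ 17982 → 9 full blocks, remainder 10082.
Within the partial block the first minute is 1800 frames and each further minute 1798, so 5 further minute boundaries passed. Total skipped labels = 18 × 9 + 2 × 5 = 172.
Non-drop label index = 171920 + 172 = 172092; at 30 labels/s that is 01:35:36:12, i.e. DF 01:35:36;12.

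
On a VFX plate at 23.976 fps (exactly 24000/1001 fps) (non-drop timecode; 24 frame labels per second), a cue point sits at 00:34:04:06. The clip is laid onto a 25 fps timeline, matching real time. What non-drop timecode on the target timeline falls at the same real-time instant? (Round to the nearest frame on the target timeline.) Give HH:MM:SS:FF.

Source frame index: (0×3600 + 34×60 + 4) × 24 + 6 = 49062.
Real time: 49062 / (24000/1001) = 8185177/4000 s.
Target frame: (8185177/4000) × (25) = 8185177/160 ≈ 51157.356 → 51157.
At 25 labels/s: frame 51157 → 00:34:06:07.

00:34:06:07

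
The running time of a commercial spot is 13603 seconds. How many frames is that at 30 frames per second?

Frames = 13603 × 30 = 408090.

408090 frames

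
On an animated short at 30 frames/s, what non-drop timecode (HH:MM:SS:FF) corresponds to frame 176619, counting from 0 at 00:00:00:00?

01:38:07:09

176619 ÷ 30 = 5887 full seconds, remainder 9 frames.
5887 s = 1 h 38 min 7 s.
Timecode: 01:38:07:09.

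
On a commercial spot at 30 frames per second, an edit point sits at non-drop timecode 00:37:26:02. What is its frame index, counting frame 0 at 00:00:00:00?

Total seconds to the label: (0 × 3600 + 37 × 60 + 26) = 2246.
Frame index = 2246 × 30 + 2 = 67382.

67382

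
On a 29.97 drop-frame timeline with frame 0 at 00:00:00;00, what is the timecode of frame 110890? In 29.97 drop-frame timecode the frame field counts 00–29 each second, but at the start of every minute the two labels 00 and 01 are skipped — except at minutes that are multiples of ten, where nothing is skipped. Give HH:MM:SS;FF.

01:01:40;00

Ten DF minutes hold 17982 frames, so frame 110890 lies in block 6 (frames 107892–125873) with 2998 frames into that block.
The block's first minute is 1800 frames and the rest 1798 each; 2998 frames reaches minute 1, so 6 × 18 + 1 × 2 = 110 labels have been skipped so far.
Adding those back, label number 110890 + 110 = 111000 at 30 labels/s is 3700 s + 0 f = 1 h 1 min 40 s frame 0, i.e. 01:01:40;00.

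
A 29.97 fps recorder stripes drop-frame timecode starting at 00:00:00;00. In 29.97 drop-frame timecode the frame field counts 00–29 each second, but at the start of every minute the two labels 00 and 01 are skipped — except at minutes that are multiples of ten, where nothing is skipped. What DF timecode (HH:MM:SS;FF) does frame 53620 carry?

00:29:49;04

Ten DF minutes hold 17982 frames, so frame 53620 lies in block 2 (frames 35964–53945) with 17656 frames into that block.
The block's first minute is 1800 frames and the rest 1798 each; 17656 frames reaches minute 9, so 2 × 18 + 9 × 2 = 54 labels have been skipped so far.
Adding those back, label number 53620 + 54 = 53674 at 30 labels/s is 1789 s + 4 f = 0 h 29 min 49 s frame 4, i.e. 00:29:49;04.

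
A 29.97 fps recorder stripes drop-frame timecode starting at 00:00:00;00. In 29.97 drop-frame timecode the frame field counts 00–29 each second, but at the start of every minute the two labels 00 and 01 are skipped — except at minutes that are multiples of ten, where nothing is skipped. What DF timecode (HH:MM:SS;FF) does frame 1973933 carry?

Each 10-minute DF block holds 10 × 60 × 30 − 9 × 2 = 17982 frames. 1973933 ÷ 17982 → 109 full blocks, remainder 13895.
Within the partial block the first minute is 1800 frames and each further minute 1798, so 7 further minute boundaries passed. Total skipped labels = 18 × 109 + 2 × 7 = 1976.
Non-drop label index = 1973933 + 1976 = 1975909; at 30 labels/s that is 18:17:43:19, i.e. DF 18:17:43;19.

18:17:43;19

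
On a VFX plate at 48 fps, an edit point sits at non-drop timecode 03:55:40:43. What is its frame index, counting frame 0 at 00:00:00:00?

Total seconds to the label: (3 × 3600 + 55 × 60 + 40) = 14140.
Frame index = 14140 × 48 + 43 = 678763.

678763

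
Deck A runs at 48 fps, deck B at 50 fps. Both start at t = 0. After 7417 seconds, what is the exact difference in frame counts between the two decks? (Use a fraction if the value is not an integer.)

A emits 48 × 7417 = 356016 frames; B emits 50 × 7417 = 370850.
Difference = 14834 frames; B is ahead of A.

14834 frames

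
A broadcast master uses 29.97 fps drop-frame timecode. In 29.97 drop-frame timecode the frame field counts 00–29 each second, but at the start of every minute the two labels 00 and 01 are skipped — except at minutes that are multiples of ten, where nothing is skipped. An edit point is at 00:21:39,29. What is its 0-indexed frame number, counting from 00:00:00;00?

Complete 10-minute blocks: 2, each 17982 frames → 35964.
Remaining 1 whole minute in the current block: 1800 + 0 × 1798 = 1800 frames.
Within the current minute: 39 × 30 + 29 − 2 = 1197 (labels ;00/;01 skipped at this minute). Total = 35964 + 1800 + 1197 = 38961.

38961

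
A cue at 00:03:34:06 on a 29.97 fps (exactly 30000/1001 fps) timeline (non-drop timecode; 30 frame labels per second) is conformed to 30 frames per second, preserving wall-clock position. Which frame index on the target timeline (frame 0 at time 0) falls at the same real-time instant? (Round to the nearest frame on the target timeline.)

Source frame index: (0×3600 + 3×60 + 34) × 30 + 6 = 6426.
Real time: 6426 / (30000/1001) = 1072071/5000 s.
Target frame: (1072071/5000) × (30) = 3216213/500 ≈ 6432.426 → 6432.

frame 6432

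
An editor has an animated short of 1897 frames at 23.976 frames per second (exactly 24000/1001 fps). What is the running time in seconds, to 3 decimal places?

Running time = 1897 × 1001/24000 = 1898897/24000 s ≈ 79.121 s.

79.121 seconds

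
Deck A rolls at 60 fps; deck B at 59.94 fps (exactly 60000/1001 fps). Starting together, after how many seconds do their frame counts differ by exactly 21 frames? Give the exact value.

350.35 seconds

The gap grows by |60000/1001 − 60| = 60/1001 frames per second.
Time for a 21-frame gap: 21 ÷ (60/1001) = 350.35 s.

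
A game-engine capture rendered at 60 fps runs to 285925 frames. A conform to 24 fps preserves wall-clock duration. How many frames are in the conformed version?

Target frames = source frames × (target rate / source rate) = 285925 × (24)/(60) = 285925 × 2/5 = 114370.

114370 frames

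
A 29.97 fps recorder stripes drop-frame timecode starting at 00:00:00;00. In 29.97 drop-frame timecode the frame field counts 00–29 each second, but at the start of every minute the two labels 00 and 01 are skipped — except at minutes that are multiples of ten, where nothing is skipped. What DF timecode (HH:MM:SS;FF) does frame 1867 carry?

Ten DF minutes hold 17982 frames, so frame 1867 lies in block 0 (frames 0–17981) with 1867 frames into that block.
The block's first minute is 1800 frames and the rest 1798 each; 1867 frames reaches minute 1, so 0 × 18 + 1 × 2 = 2 labels have been skipped so far.
Adding those back, label number 1867 + 2 = 1869 at 30 labels/s is 62 s + 9 f = 0 h 1 min 2 s frame 9, i.e. 00:01:02;09.

00:01:02;09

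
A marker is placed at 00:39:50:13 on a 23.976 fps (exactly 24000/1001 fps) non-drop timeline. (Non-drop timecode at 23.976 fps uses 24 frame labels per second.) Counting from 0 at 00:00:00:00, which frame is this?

Total seconds to the label: (0 × 3600 + 39 × 60 + 50) = 2390.
Frame index = 2390 × 24 + 13 = 57373.

57373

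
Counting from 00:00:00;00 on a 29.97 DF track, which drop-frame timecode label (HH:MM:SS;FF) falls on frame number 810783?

Each 10-minute DF block holds 10 × 60 × 30 − 9 × 2 = 17982 frames. 810783 ÷ 17982 → 45 full blocks, remainder 1593.
Within the partial block the first minute is 1800 frames and each further minute 1798, so 0 further minute boundaries passed. Total skipped labels = 18 × 45 + 2 × 0 = 810.
Non-drop label index = 810783 + 810 = 811593; at 30 labels/s that is 07:30:53:03, i.e. DF 07:30:53;03.

07:30:53;03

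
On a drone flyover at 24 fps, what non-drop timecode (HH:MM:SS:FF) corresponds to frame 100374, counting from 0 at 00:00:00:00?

100374 ÷ 24 = 4182 full seconds, remainder 6 frames.
4182 s = 1 h 9 min 42 s.
Timecode: 01:09:42:06.

01:09:42:06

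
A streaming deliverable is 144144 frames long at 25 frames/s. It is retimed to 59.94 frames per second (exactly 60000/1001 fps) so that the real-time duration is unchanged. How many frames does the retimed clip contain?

345600 frames

Target frames = source frames × (target rate / source rate) = 144144 × (60000/1001)/(25) = 144144 × 2400/1001 = 345600.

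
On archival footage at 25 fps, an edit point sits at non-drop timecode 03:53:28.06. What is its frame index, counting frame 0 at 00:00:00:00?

350206

Total seconds to the label: (3 × 3600 + 53 × 60 + 28) = 14008.
Frame index = 14008 × 25 + 6 = 350206.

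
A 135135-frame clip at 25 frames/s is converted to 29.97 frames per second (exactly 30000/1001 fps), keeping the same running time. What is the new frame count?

162000 frames

Target frames = source frames × (target rate / source rate) = 135135 × (30000/1001)/(25) = 135135 × 1200/1001 = 162000.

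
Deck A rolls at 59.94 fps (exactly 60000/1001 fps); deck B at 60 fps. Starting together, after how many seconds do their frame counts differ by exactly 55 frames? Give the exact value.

The gap grows by |60 − 60000/1001| = 60/1001 frames per second.
Time for a 55-frame gap: 55 ÷ (60/1001) = 11011/12 s.

11011/12 seconds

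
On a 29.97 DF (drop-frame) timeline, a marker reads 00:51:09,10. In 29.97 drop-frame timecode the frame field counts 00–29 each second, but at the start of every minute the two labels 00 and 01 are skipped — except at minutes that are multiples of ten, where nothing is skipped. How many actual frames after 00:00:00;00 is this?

91988

Complete 10-minute blocks: 5, each 17982 frames → 89910.
Remaining 1 whole minute in the current block: 1800 + 0 × 1798 = 1800 frames.
Within the current minute: 9 × 30 + 10 − 2 = 278 (labels ;00/;01 skipped at this minute). Total = 89910 + 1800 + 278 = 91988.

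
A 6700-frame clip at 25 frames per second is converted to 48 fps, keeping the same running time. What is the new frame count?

Target frames = source frames × (target rate / source rate) = 6700 × (48)/(25) = 6700 × 48/25 = 12864.

12864 frames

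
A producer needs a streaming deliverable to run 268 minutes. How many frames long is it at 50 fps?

268 min = 16080 s.
Frames = 16080 × 50 = 804000.

804000 frames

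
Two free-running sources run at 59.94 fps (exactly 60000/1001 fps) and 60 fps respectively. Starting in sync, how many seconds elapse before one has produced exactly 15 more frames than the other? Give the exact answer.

The gap grows by |60 − 60000/1001| = 60/1001 frames per second.
Time for a 15-frame gap: 15 ÷ (60/1001) = 250.25 s.

250.25 seconds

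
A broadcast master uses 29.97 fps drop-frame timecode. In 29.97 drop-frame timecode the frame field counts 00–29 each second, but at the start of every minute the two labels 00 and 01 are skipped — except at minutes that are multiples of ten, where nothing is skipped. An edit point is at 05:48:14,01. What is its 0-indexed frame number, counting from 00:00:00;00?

626193

As if non-drop at 30 labels/s: (5 × 3600 + 48 × 60 + 14) × 30 + 1 = 626821.
Minute boundaries passed: 348; those not divisible by 10: 348 − 34 = 314; dropped labels = 2 × 314 = 628.
Actual frame index = 626821 − 628 = 626193.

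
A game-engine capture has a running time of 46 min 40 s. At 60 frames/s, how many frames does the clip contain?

168000 frames

46 min 40 s = 2800 s.
Frames = 2800 × 60 = 168000.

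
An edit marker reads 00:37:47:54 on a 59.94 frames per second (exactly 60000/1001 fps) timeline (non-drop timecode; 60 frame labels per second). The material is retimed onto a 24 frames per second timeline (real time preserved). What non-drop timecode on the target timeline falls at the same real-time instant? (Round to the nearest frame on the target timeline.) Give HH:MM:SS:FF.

00:37:50:04

Source frame index: (0×3600 + 37×60 + 47) × 60 + 54 = 136074.
Real time: 136074 / (60000/1001) = 22701679/10000 s.
Target frame: (22701679/10000) × (24) = 68105037/1250 ≈ 54484.030 → 54484.
At 24 labels/s: frame 54484 → 00:37:50:04.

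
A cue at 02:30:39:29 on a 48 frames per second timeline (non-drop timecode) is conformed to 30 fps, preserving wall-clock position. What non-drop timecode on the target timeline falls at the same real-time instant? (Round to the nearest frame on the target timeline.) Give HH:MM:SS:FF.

Source frame index: (2×3600 + 30×60 + 39) × 48 + 29 = 433901.
Real time: 433901 / (48) = 433901/48 s.
Target frame: (433901/48) × (30) = 2169505/8 ≈ 271188.125 → 271188.
At 30 labels/s: frame 271188 → 02:30:39:18.

02:30:39:18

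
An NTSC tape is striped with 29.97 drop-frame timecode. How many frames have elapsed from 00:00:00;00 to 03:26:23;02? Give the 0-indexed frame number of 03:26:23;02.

As if non-drop at 30 labels/s: (3 × 3600 + 26 × 60 + 23) × 30 + 2 = 371492.
Minute boundaries passed: 206; those not divisible by 10: 206 − 20 = 186; dropped labels = 2 × 186 = 372.
Actual frame index = 371492 − 372 = 371120.

371120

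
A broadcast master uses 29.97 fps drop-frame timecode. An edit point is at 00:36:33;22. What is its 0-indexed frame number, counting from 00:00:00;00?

65746

Complete 10-minute blocks: 3, each 17982 frames → 53946.
Remaining 6 whole minutes in the current block: 1800 + 5 × 1798 = 10790 frames.
Within the current minute: 33 × 30 + 22 − 2 = 1010 (labels ;00/;01 skipped at this minute). Total = 53946 + 10790 + 1010 = 65746.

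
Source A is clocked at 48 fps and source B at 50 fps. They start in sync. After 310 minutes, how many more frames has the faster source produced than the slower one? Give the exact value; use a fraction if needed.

37200 frames

310 min = 18600 s.
A emits 48 × 18600 = 892800 frames; B emits 50 × 18600 = 930000.
Difference = 37200 frames; B is ahead of A.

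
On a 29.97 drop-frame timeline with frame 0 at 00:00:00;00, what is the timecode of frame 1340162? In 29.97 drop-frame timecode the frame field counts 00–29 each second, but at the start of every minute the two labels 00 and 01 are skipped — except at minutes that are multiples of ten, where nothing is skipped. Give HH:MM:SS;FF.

Ten DF minutes hold 17982 frames, so frame 1340162 lies in block 74 (frames 1330668–1348649) with 9494 frames into that block.
The block's first minute is 1800 frames and the rest 1798 each; 9494 frames reaches minute 5, so 74 × 18 + 5 × 2 = 1342 labels have been skipped so far.
Adding those back, label number 1340162 + 1342 = 1341504 at 30 labels/s is 44716 s + 24 f = 12 h 25 min 16 s frame 24, i.e. 12:25:16;24.

12:25:16;24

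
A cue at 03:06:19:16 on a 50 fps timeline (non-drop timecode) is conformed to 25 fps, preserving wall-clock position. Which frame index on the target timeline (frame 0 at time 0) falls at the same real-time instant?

frame 279483

Source frame index: (3×3600 + 6×60 + 19) × 50 + 16 = 558966.
Real time: 558966 / (50) = 279483/25 s.
Target frame: (279483/25) × (25) = 279483.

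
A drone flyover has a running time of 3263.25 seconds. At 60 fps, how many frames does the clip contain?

Frames = 3263.25 × 60 = 195795.

195795 frames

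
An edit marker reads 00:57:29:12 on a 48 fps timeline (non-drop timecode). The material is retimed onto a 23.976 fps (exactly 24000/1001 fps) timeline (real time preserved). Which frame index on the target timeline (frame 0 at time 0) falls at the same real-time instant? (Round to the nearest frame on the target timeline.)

Source frame index: (0×3600 + 57×60 + 29) × 48 + 12 = 165564.
Real time: 165564 / (48) = 13797/4 s.
Target frame: (13797/4) × (24000/1001) = 11826000/143 ≈ 82699.301 → 82699.

frame 82699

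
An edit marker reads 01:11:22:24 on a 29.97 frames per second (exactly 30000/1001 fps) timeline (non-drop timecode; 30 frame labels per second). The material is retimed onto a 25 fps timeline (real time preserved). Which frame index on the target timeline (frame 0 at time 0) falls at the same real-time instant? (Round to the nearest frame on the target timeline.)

Source frame index: (1×3600 + 11×60 + 22) × 30 + 24 = 128484.
Real time: 128484 / (30000/1001) = 10717707/2500 s.
Target frame: (10717707/2500) × (25) = 10717707/100 ≈ 107177.070 → 107177.

frame 107177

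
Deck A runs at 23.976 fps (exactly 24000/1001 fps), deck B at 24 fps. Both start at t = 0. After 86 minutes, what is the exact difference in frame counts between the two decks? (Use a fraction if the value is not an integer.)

123840/1001 frames

86 min = 5160 s.
A emits 24000/1001 × 5160 = 123840000/1001 frames; B emits 24 × 5160 = 123840.
Difference = 123840/1001 frames (≈ 123.7163); B is ahead of A.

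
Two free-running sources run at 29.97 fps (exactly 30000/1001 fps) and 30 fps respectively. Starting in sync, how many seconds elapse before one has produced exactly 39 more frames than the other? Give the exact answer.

The gap grows by |30 − 30000/1001| = 30/1001 frames per second.
Time for a 39-frame gap: 39 ÷ (30/1001) = 1301.3 s.

1301.3 seconds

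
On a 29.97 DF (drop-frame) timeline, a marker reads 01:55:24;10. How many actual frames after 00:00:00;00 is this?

Complete 10-minute blocks: 11, each 17982 frames → 197802.
Remaining 5 whole minutes in the current block: 1800 + 4 × 1798 = 8992 frames.
Within the current minute: 24 × 30 + 10 − 2 = 728 (labels ;00/;01 skipped at this minute). Total = 197802 + 8992 + 728 = 207522.

207522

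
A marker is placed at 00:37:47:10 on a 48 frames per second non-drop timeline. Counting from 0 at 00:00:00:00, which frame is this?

frame 108826

Total seconds to the label: (0 × 3600 + 37 × 60 + 47) = 2267.
Frame index = 2267 × 48 + 10 = 108826.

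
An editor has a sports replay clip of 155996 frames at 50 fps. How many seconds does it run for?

3119.92 seconds

Running time = 155996 / (50) = 3119.92 s.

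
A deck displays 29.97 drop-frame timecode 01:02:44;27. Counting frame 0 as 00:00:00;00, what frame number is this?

112835

As if non-drop at 30 labels/s: (1 × 3600 + 2 × 60 + 44) × 30 + 27 = 112947.
Minute boundaries passed: 62; those not divisible by 10: 62 − 6 = 56; dropped labels = 2 × 56 = 112.
Actual frame index = 112947 − 112 = 112835.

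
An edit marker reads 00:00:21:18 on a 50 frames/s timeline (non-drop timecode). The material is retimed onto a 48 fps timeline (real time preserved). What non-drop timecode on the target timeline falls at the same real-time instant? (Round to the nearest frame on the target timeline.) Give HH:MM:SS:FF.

00:00:21:17

Source frame index: (0×3600 + 0×60 + 21) × 50 + 18 = 1068.
Real time: 1068 / (50) = 534/25 s.
Target frame: (534/25) × (48) = 25632/25 ≈ 1025.280 → 1025.
At 48 labels/s: frame 1025 → 00:00:21:17.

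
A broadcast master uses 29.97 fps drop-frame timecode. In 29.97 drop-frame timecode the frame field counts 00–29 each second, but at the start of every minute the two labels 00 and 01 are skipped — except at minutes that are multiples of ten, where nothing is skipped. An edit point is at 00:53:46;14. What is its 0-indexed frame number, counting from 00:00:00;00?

96698

Complete 10-minute blocks: 5, each 17982 frames → 89910.
Remaining 3 whole minutes in the current block: 1800 + 2 × 1798 = 5396 frames.
Within the current minute: 46 × 30 + 14 − 2 = 1392 (labels ;00/;01 skipped at this minute). Total = 89910 + 5396 + 1392 = 96698.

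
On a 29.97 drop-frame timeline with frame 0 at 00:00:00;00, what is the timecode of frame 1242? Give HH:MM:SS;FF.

00:00:41;12

Ten DF minutes hold 17982 frames, so frame 1242 lies in block 0 (frames 0–17981) with 1242 frames into that block.
The block's first minute is 1800 frames and the rest 1798 each; 1242 frames reaches minute 0, so 0 × 18 + 0 × 2 = 0 labels have been skipped so far.
Adding those back, label number 1242 + 0 = 1242 at 30 labels/s is 41 s + 12 f = 0 h 0 min 41 s frame 12, i.e. 00:00:41;12.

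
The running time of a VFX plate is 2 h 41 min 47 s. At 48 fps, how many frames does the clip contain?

2 h 41 min 47 s = 9707 s.
Frames = 9707 × 48 = 465936.

465936 frames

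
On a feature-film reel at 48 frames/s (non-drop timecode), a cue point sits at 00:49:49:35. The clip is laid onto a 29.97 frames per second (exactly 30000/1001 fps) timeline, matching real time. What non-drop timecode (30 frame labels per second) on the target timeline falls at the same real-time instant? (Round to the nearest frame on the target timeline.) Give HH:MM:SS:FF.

00:49:46:22

Source frame index: (0×3600 + 49×60 + 49) × 48 + 35 = 143507.
Real time: 143507 / (48) = 143507/48 s.
Target frame: (143507/48) × (30000/1001) = 985625/11 ≈ 89602.273 → 89602.
At 30 labels/s: frame 89602 → 00:49:46:22.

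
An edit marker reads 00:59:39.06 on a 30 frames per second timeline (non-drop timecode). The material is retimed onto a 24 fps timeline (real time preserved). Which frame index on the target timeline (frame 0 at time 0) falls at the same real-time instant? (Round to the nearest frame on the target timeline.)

Source frame index: (0×3600 + 59×60 + 39) × 30 + 6 = 107376.
Real time: 107376 / (30) = 17896/5 s.
Target frame: (17896/5) × (24) = 429504/5 ≈ 85900.800 → 85901.

frame 85901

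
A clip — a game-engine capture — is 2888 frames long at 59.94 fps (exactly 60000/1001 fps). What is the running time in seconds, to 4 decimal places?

Running time = 2888 × 1001/60000 = 361361/7500 s ≈ 48.1815 s.

48.1815 seconds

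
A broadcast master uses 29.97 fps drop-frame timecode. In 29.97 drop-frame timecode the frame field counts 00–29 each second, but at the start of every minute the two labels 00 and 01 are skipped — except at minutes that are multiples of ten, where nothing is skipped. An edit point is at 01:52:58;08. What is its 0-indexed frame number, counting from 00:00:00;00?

As if non-drop at 30 labels/s: (1 × 3600 + 52 × 60 + 58) × 30 + 8 = 203348.
Minute boundaries passed: 112; those not divisible by 10: 112 − 11 = 101; dropped labels = 2 × 101 = 202.
Actual frame index = 203348 − 202 = 203146.

203146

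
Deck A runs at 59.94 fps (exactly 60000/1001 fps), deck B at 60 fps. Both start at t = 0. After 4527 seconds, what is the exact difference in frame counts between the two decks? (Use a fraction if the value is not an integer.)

A emits 60000/1001 × 4527 = 271620000/1001 frames; B emits 60 × 4527 = 271620.
Difference = 271620/1001 frames (≈ 271.3487); B is ahead of A.

271620/1001 frames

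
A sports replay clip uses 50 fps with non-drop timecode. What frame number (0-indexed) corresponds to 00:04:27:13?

13363

Total seconds to the label: (0 × 3600 + 4 × 60 + 27) = 267.
Frame index = 267 × 50 + 13 = 13363.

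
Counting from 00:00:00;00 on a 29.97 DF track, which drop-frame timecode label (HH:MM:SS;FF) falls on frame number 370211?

Ten DF minutes hold 17982 frames, so frame 370211 lies in block 20 (frames 359640–377621) with 10571 frames into that block.
The block's first minute is 1800 frames and the rest 1798 each; 10571 frames reaches minute 5, so 20 × 18 + 5 × 2 = 370 labels have been skipped so far.
Adding those back, label number 370211 + 370 = 370581 at 30 labels/s is 12352 s + 21 f = 3 h 25 min 52 s frame 21, i.e. 03:25:52;21.

03:25:52;21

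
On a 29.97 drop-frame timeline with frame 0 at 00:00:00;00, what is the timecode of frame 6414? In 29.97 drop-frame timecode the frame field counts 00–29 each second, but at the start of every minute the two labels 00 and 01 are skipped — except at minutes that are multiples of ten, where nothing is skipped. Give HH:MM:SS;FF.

Each 10-minute DF block holds 10 × 60 × 30 − 9 × 2 = 17982 frames. 6414 ÷ 17982 → 0 full blocks, remainder 6414.
Within the partial block the first minute is 1800 frames and each further minute 1798, so 3 further minute boundaries passed. Total skipped labels = 18 × 0 + 2 × 3 = 6.
Non-drop label index = 6414 + 6 = 6420; at 30 labels/s that is 00:03:34:00, i.e. DF 00:03:34;00.

00:03:34;00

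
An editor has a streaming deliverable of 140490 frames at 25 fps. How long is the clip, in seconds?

5619.6 seconds

Running time = 140490 / (25) = 5619.6 s.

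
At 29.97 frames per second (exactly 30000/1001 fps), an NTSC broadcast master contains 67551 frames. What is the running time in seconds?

2253.9517 seconds

Running time = 67551 / (30000/1001) = 2253.9517 s.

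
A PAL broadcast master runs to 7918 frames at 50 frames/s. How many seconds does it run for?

158.36 seconds

Running time = 7918 / (50) = 158.36 s.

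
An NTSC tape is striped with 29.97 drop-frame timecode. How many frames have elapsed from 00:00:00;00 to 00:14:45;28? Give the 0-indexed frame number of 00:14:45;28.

26552

As if non-drop at 30 labels/s: (0 × 3600 + 14 × 60 + 45) × 30 + 28 = 26578.
Minute boundaries passed: 14; those not divisible by 10: 14 − 1 = 13; dropped labels = 2 × 13 = 26.
Actual frame index = 26578 − 26 = 26552.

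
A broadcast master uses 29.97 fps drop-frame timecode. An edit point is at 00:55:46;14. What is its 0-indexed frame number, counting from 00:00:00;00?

100294

Complete 10-minute blocks: 5, each 17982 frames → 89910.
Remaining 5 whole minutes in the current block: 1800 + 4 × 1798 = 8992 frames.
Within the current minute: 46 × 30 + 14 − 2 = 1392 (labels ;00/;01 skipped at this minute). Total = 89910 + 8992 + 1392 = 100294.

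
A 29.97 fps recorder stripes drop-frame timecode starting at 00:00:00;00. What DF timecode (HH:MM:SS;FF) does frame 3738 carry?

Ten DF minutes hold 17982 frames, so frame 3738 lies in block 0 (frames 0–17981) with 3738 frames into that block.
The block's first minute is 1800 frames and the rest 1798 each; 3738 frames reaches minute 2, so 0 × 18 + 2 × 2 = 4 labels have been skipped so far.
Adding those back, label number 3738 + 4 = 3742 at 30 labels/s is 124 s + 22 f = 0 h 2 min 4 s frame 22, i.e. 00:02:04;22.

00:02:04;22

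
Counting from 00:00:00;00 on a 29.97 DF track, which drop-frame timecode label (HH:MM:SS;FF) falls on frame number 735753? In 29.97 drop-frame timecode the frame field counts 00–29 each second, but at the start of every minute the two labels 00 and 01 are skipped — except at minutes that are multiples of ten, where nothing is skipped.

Ten DF minutes hold 17982 frames, so frame 735753 lies in block 40 (frames 719280–737261) with 16473 frames into that block.
The block's first minute is 1800 frames and the rest 1798 each; 16473 frames reaches minute 9, so 40 × 18 + 9 × 2 = 738 labels have been skipped so far.
Adding those back, label number 735753 + 738 = 736491 at 30 labels/s is 24549 s + 21 f = 6 h 49 min 9 s frame 21, i.e. 06:49:09;21.

06:49:09;21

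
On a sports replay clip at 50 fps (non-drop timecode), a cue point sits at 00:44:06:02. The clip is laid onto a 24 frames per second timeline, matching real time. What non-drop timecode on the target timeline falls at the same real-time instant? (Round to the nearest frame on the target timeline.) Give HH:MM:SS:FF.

Source frame index: (0×3600 + 44×60 + 6) × 50 + 2 = 132302.
Real time: 132302 / (50) = 66151/25 s.
Target frame: (66151/25) × (24) = 1587624/25 ≈ 63504.960 → 63505.
At 24 labels/s: frame 63505 → 00:44:06:01.

00:44:06:01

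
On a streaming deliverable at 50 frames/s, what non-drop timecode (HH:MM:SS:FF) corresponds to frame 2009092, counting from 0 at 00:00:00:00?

2009092 ÷ 50 = 40181 full seconds, remainder 42 frames.
40181 s = 11 h 9 min 41 s.
Timecode: 11:09:41:42.

11:09:41:42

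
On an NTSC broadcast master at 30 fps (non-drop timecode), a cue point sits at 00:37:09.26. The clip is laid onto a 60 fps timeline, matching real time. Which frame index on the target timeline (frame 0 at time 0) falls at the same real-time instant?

Source frame index: (0×3600 + 37×60 + 9) × 30 + 26 = 66896.
Real time: 66896 / (30) = 33448/15 s.
Target frame: (33448/15) × (60) = 133792.

frame 133792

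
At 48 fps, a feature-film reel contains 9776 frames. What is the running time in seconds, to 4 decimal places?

203.6667 seconds

Running time = 9776 × 1/48 = 611/3 s ≈ 203.6667 s.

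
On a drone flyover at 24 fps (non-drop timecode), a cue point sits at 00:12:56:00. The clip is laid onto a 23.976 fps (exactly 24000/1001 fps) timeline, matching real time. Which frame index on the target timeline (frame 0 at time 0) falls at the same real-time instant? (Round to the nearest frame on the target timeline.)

frame 18605

Source frame index: (0×3600 + 12×60 + 56) × 24 + 0 = 18624.
Real time: 18624 / (24) = 776 s.
Target frame: (776) × (24000/1001) = 18624000/1001 ≈ 18605.395 → 18605.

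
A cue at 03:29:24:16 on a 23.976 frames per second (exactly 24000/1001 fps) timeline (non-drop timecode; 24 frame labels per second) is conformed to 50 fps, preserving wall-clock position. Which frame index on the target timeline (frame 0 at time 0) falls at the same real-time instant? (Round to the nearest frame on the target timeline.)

Source frame index: (3×3600 + 29×60 + 24) × 24 + 16 = 301552.
Real time: 301552 / (24000/1001) = 18865847/1500 s.
Target frame: (18865847/1500) × (50) = 18865847/30 ≈ 628861.567 → 628862.

frame 628862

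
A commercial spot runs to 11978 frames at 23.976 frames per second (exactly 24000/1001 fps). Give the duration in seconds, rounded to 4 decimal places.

Running time = 11978 × 1001/24000 = 5994989/12000 s ≈ 499.5824 s.

499.5824 seconds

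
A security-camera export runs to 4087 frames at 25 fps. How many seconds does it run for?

Running time = 4087 / (25) = 163.48 s.

163.48 seconds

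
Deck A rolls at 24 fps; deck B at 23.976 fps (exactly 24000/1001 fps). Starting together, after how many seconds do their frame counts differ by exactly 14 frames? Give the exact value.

7007/12 seconds

The gap grows by |24000/1001 − 24| = 24/1001 frames per second.
Time for a 14-frame gap: 14 ÷ (24/1001) = 7007/12 s.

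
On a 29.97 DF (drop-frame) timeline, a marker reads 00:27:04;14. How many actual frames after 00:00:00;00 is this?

Complete 10-minute blocks: 2, each 17982 frames → 35964.
Remaining 7 whole minutes in the current block: 1800 + 6 × 1798 = 12588 frames.
Within the current minute: 4 × 30 + 14 − 2 = 132 (labels ;00/;01 skipped at this minute). Total = 35964 + 12588 + 132 = 48684.

48684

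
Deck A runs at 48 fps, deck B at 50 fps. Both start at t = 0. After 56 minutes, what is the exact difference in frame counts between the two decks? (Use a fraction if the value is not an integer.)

56 min = 3360 s.
A emits 48 × 3360 = 161280 frames; B emits 50 × 3360 = 168000.
Difference = 6720 frames; B is ahead of A.

6720 frames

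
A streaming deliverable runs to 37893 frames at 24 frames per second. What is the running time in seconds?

1578.875 seconds

Running time = 37893 / (24) = 1578.875 s.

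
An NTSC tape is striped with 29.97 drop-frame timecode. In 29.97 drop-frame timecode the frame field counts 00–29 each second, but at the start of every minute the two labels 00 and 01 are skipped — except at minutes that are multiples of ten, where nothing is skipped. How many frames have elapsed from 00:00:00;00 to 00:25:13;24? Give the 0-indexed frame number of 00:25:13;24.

As if non-drop at 30 labels/s: (0 × 3600 + 25 × 60 + 13) × 30 + 24 = 45414.
Minute boundaries passed: 25; those not divisible by 10: 25 − 2 = 23; dropped labels = 2 × 23 = 46.
Actual frame index = 45414 − 46 = 45368.

45368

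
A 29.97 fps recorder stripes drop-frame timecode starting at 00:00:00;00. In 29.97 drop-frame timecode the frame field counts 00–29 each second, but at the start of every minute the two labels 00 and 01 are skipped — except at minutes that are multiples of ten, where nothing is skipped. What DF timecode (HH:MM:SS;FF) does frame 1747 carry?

00:00:58;07

Ten DF minutes hold 17982 frames, so frame 1747 lies in block 0 (frames 0–17981) with 1747 frames into that block.
The block's first minute is 1800 frames and the rest 1798 each; 1747 frames reaches minute 0, so 0 × 18 + 0 × 2 = 0 labels have been skipped so far.
Adding those back, label number 1747 + 0 = 1747 at 30 labels/s is 58 s + 7 f = 0 h 0 min 58 s frame 7, i.e. 00:00:58;07.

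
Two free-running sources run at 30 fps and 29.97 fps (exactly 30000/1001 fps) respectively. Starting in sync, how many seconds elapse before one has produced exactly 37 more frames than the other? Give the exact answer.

The gap grows by |30000/1001 − 30| = 30/1001 frames per second.
Time for a 37-frame gap: 37 ÷ (30/1001) = 37037/30 s.

37037/30 seconds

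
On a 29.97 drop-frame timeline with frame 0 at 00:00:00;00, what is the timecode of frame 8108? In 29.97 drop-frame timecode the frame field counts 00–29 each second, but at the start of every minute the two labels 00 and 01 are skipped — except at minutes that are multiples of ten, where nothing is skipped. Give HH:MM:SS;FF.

00:04:30;16

Each 10-minute DF block holds 10 × 60 × 30 − 9 × 2 = 17982 frames. 8108 ÷ 17982 → 0 full blocks, remainder 8108.
Within the partial block the first minute is 1800 frames and each further minute 1798, so 4 further minute boundaries passed. Total skipped labels = 18 × 0 + 2 × 4 = 8.
Non-drop label index = 8108 + 8 = 8116; at 30 labels/s that is 00:04:30:16, i.e. DF 00:04:30;16.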